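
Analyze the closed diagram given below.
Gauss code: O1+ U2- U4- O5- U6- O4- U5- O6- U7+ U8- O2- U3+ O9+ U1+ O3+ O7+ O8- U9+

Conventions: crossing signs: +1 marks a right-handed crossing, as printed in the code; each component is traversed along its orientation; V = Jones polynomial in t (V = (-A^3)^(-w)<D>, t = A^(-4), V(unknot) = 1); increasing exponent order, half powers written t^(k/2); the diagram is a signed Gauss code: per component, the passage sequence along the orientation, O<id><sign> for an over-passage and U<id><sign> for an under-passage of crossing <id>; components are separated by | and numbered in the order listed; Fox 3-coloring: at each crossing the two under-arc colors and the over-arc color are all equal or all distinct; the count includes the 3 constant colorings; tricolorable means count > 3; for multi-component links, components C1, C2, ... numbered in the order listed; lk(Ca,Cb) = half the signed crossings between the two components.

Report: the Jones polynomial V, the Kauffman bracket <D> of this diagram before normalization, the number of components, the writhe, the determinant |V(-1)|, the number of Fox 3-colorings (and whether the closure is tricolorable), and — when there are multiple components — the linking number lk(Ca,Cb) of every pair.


Jones polynomial: V(t) = -t^-3 + t^-2 - t^-1 + 3 - t + t^2 - t^3
<D> = A^-15 - A^-11 + A^-7 - 3A^-3 + A - A^5 + A^9; writhe -1
components 1, writhe -1 (9 crossings)
3-colorings: 27 of 3^9, det 9 — tricolorable
note: w = -1 (over 9 crossings) is diagram-only; (-A^3)^(1) removes it from V


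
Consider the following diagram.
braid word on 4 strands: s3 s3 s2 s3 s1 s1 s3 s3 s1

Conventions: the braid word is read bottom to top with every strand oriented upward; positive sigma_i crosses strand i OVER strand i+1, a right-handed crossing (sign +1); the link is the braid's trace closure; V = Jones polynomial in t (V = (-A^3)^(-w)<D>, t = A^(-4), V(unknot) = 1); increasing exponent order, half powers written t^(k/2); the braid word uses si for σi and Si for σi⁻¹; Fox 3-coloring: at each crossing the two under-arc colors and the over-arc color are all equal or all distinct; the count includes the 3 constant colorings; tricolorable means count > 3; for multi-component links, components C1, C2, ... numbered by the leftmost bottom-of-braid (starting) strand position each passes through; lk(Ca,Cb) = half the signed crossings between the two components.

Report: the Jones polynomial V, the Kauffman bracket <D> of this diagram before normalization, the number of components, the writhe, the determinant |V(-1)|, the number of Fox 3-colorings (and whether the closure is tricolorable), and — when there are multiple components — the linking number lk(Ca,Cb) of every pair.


V(t) = t^3 + 2t^5 - 2t^6 + 2t^7 - 3t^8 + 2t^9 - 2t^10 + t^11
bracket: -A^-17 + 2A^-13 - 2A^-9 + 3A^-5 - 2A^-1 + 2A^3 - 2A^7 - A^15, w = +9
1 component, writhe +9, over 9 crossings
det 15, colorings 9 of 3^9 — tricolorable
observation: det 15 = |V(-1)|; divisible by 3, so tricolorable


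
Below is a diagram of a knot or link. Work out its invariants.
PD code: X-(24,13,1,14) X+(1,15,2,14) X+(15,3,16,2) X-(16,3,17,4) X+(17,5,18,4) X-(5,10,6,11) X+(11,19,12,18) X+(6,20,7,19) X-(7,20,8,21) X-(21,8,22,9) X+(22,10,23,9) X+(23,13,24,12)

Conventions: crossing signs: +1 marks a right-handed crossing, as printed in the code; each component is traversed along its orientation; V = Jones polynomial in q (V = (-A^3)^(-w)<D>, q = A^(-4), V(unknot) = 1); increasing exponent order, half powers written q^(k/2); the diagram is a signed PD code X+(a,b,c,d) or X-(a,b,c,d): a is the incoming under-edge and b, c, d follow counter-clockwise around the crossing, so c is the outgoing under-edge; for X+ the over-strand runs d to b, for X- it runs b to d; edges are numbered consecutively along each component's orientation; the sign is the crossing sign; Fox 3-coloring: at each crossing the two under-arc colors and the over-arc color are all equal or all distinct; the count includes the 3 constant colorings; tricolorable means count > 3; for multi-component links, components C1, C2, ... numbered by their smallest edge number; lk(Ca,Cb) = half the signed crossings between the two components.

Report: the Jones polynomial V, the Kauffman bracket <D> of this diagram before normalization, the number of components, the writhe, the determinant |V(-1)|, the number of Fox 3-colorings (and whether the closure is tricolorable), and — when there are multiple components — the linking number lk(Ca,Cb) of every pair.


V(q) = q + q^3 - q^4
bracket: -A^-10 + A^-6 + A^2, w = +2
1 component, writhe +2, over 12 crossings
det 3, colorings 9 of 3^12 — tricolorable
observation: |V(-1)| = 3: so tricolorable, since 3 divides 3


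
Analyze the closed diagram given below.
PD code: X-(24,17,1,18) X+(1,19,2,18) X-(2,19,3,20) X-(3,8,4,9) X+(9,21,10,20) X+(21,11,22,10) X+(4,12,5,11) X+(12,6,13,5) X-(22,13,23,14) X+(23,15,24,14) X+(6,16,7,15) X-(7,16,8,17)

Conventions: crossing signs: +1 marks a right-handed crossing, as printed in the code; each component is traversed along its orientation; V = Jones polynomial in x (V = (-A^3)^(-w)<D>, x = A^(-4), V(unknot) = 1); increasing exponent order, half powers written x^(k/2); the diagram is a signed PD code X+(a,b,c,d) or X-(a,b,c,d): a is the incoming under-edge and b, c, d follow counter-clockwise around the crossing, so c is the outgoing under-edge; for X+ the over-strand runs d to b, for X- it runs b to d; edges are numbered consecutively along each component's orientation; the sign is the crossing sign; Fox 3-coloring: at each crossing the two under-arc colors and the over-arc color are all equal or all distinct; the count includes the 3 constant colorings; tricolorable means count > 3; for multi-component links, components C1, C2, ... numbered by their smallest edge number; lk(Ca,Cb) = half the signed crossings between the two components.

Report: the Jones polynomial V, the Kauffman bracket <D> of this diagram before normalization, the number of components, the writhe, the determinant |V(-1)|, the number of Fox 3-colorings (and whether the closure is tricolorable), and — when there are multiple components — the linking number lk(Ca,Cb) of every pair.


V(x) = x + x^3 - x^4
bracket: -A^-10 + A^-6 + A^2, w = +2
1 component, writhe +2, over 12 crossings
det 3, colorings 9 of 3^12 — tricolorable
observation: det 3 = |V(-1)|; divisible by 3, so tricolorable


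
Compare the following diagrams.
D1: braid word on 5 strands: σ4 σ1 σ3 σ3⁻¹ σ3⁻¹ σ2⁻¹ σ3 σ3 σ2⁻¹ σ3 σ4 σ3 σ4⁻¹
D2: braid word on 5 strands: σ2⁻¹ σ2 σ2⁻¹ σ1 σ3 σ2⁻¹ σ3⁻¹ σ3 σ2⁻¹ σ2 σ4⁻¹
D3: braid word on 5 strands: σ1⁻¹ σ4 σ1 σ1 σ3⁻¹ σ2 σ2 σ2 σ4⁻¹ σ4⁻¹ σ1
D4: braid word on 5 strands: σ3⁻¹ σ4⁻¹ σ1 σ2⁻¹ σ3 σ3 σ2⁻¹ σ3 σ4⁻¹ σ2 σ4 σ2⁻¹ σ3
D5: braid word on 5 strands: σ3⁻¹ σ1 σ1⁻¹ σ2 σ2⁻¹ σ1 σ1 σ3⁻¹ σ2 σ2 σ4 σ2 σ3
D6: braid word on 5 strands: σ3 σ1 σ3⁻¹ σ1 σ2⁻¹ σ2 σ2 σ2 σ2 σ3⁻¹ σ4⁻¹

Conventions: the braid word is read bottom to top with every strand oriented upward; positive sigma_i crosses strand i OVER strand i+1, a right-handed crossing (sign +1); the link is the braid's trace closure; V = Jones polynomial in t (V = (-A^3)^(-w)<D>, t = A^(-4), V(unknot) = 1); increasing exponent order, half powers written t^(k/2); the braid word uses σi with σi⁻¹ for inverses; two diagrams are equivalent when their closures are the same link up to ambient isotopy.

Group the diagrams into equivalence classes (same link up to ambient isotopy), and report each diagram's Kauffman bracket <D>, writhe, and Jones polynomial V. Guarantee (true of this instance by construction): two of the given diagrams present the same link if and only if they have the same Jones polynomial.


equivalence classes: {D1, D4} | {D2} | {D3, D5, D6}
D1 (bracket -A^-5 + 2A^-1 - A^3 + 2A^7 - A^11 + A^15; 13 crossings at w = +3): V = -t^(-3/2) + t^(-1/2) - 2t^(1/2) + t^(3/2) - 2t^(5/2) + t^(7/2)
V(D2) = -t^(-5/2) - t^(-1/2)  [11 crossings, <D> = A^-1 + A^7, w = -1]
D3 (bracket -A^-17 + A^-13 - A^-9 + 2A^-5 + A^3; 11 crossings at w = +3): V = -t^(3/2) - 2t^(7/2) + t^(9/2) - t^(11/2) + t^(13/2)
V(D4) = -t^(-3/2) + t^(-1/2) - 2t^(1/2) + t^(3/2) - 2t^(5/2) + t^(7/2)  (w +1, c 13, <D> = -A^-11 + 2A^-7 - A^-3 + 2A - A^5 + A^9)
V(D5) = -t^(3/2) - 2t^(7/2) + t^(9/2) - t^(11/2) + t^(13/2)  (w +5, c 13, <D> = -A^-11 + A^-7 - A^-3 + 2A + A^9)
V(D6) = -t^(3/2) - 2t^(7/2) + t^(9/2) - t^(11/2) + t^(13/2)  (w +3, c 11, <D> = -A^-17 + A^-13 - A^-9 + 2A^-5 + A^3)
observation: 3 classes among 6 diagrams; unequal V(t) rules out equality


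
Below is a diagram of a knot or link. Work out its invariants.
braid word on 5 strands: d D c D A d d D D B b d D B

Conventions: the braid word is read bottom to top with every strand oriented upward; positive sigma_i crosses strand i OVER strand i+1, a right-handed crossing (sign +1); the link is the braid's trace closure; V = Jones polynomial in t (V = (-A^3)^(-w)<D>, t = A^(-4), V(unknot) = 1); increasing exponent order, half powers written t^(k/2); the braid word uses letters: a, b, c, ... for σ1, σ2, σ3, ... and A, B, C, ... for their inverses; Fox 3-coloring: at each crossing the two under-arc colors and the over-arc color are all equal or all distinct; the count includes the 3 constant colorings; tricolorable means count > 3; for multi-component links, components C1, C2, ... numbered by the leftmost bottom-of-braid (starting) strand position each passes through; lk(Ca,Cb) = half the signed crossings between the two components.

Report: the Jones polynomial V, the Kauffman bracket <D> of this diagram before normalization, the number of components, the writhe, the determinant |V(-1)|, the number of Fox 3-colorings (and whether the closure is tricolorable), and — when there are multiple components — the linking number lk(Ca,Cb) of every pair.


Jones polynomial: V(t) = 1
<D> = A^-6; writhe -2
components 1, writhe -2 (14 crossings)
3-colorings: 3 of 3^14, det 1 — not tricolorable
note: w = -2 shifts under R1 moves; the (-A^3)^(2) factor cancels that in V


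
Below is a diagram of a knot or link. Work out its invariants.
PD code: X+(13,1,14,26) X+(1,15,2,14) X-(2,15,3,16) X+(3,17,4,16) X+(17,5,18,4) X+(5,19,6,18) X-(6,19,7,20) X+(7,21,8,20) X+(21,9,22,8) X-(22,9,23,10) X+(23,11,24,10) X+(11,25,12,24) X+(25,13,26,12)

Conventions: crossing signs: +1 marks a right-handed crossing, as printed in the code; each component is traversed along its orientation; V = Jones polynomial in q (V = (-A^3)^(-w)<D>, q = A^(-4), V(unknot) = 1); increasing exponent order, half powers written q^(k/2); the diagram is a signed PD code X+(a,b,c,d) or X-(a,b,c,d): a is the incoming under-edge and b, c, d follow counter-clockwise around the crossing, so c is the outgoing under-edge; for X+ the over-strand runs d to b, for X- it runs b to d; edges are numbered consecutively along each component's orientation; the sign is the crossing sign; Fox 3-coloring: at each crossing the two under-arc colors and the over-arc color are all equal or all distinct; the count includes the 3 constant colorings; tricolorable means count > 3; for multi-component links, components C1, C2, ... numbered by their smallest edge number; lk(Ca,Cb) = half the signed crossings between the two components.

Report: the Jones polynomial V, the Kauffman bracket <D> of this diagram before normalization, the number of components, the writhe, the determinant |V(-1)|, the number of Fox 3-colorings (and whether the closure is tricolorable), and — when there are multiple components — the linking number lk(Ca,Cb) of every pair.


V(q) = q^3 + q^5 - q^6 + q^7 - q^8 + q^9 - q^10
bracket: A^-19 - A^-15 + A^-11 - A^-7 + A^-3 - A - A^9, w = +7
1 component, writhe +7, over 13 crossings
det 7, colorings 3 of 3^13 — not tricolorable
observation: the span of V is 7, forcing >= 7 crossings in any diagram


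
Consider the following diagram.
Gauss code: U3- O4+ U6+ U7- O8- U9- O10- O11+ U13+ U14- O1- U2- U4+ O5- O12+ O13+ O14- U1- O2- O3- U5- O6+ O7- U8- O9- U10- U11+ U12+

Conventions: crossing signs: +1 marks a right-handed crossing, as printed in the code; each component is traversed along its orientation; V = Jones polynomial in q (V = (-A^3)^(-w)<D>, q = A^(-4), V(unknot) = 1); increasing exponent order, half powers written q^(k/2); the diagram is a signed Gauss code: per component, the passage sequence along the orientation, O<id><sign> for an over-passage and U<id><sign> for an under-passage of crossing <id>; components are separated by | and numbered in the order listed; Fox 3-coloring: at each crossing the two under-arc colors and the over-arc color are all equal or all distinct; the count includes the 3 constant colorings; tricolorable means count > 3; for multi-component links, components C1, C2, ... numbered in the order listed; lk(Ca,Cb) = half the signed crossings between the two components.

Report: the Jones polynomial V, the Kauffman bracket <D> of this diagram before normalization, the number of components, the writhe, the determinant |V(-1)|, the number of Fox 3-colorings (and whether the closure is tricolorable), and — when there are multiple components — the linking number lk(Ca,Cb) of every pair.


V = q^-7 - 2q^-6 + 2q^-5 - 3q^-4 + 3q^-3 - 2q^-2 + 2q^-1
<D> = 2A^-8 - 2A^-4 + 3 - 3A^4 + 2A^8 - 2A^12 + A^16 (w = -4)
1 component over 14 crossings, w = -4
9 Fox colorings among 3^14, |V(-1)| = 15: tricolorable
why: w = -4 (over 14 crossings) is diagram-only; (-A^3)^(4) removes it from V


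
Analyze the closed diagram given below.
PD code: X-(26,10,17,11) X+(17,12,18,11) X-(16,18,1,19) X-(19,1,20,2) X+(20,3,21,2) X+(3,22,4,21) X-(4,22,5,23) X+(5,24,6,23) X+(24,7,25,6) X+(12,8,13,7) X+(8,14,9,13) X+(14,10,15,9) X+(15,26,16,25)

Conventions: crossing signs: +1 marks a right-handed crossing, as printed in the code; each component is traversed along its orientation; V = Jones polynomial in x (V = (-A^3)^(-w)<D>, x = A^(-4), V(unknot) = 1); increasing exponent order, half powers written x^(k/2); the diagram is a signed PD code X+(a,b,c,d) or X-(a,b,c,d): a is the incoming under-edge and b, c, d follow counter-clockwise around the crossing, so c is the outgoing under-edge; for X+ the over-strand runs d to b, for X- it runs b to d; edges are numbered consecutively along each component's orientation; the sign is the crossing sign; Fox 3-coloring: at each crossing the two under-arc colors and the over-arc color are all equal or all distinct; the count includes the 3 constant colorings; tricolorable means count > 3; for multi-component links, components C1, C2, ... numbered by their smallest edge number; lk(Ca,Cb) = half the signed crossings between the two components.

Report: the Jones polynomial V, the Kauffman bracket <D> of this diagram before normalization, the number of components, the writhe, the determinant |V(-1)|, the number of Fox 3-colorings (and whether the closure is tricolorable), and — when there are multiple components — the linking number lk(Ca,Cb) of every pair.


V = -x^(3/2) - 2x^(7/2) + x^(9/2) - x^(11/2) + x^(13/2)
<D> = -A^-11 + A^-7 - A^-3 + 2A + A^9 (w = +5)
2 components over 13 crossings, w = +5
lk(C1,C2): +1
9 Fox colorings among 3^13, |V(-1)| = 6: tricolorable
why: the span of V is 5, within the link bound 13 + 2 - 1


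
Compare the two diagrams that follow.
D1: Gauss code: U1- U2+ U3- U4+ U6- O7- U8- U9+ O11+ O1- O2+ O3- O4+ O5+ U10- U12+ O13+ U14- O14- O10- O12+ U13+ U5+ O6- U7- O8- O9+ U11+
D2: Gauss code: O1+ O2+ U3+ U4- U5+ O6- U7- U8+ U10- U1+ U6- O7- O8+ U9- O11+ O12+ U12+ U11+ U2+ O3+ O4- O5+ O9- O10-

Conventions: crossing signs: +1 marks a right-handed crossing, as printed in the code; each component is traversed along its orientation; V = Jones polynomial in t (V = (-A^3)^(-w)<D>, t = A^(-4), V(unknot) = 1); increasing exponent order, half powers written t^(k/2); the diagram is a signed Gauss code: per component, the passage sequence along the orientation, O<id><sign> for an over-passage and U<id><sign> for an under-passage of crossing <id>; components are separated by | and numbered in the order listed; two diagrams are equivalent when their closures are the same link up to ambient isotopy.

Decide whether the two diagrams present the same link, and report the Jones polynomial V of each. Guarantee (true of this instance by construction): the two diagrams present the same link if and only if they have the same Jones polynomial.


equivalent: yes
V(D1) = 1  (w 0, c 14, <D> = 1)
V(D2) = 1  [12 crossings, <D> = A^6, w = +2]
key observation: Reidemeister moves carry D1 (14 crossings) to D2 (12)


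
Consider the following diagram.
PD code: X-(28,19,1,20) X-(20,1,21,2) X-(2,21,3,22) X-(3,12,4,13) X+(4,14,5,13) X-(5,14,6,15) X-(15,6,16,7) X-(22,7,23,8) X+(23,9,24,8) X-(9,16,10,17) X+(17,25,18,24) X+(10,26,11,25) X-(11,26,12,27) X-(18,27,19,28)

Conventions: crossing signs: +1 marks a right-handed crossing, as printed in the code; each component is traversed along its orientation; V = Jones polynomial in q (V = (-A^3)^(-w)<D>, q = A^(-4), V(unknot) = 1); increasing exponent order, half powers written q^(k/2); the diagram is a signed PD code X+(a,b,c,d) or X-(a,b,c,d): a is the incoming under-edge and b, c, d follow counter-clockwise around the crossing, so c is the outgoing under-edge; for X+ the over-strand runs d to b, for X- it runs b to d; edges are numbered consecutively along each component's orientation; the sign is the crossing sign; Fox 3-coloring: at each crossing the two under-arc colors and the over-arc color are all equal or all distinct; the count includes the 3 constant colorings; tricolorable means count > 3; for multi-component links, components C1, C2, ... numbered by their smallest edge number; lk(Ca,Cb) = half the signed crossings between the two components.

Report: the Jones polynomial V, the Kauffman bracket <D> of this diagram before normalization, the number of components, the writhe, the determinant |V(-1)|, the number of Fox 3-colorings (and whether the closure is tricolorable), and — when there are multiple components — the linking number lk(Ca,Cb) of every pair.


V(q) = q^-8 - 2q^-7 + q^-6 - 2q^-5 + 2q^-4 + q^-2
bracket: A^-10 + 2A^-2 - 2A^2 + A^6 - 2A^10 + A^14, w = -6
1 component, writhe -6, over 14 crossings
det 9, colorings 27 of 3^14 — tricolorable
observation: |V(-1)| = 9: so tricolorable, since 3 divides 9


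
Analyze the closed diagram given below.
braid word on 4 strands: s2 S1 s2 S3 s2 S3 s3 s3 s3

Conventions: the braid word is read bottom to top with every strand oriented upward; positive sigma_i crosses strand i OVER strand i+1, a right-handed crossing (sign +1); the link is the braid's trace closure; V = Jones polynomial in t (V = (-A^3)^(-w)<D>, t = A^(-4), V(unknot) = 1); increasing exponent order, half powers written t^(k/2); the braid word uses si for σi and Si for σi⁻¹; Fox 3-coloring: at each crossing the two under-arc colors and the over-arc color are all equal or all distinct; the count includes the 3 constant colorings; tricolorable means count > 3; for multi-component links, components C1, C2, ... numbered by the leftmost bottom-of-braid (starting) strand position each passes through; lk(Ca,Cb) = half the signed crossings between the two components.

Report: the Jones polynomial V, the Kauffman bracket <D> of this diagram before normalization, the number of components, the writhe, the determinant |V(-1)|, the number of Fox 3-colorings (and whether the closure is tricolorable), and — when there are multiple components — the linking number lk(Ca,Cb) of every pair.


V(t) = t - t^2 + 2t^3 - t^4 + t^5 - t^6
bracket: A^-15 - A^-11 + A^-7 - 2A^-3 + A - A^5, w = +3
1 component, writhe +3, over 9 crossings
det 7, colorings 3 of 3^9 — not tricolorable
observation: w = +3 (over 9 crossings) is diagram-only; (-A^3)^(-3) removes it from V


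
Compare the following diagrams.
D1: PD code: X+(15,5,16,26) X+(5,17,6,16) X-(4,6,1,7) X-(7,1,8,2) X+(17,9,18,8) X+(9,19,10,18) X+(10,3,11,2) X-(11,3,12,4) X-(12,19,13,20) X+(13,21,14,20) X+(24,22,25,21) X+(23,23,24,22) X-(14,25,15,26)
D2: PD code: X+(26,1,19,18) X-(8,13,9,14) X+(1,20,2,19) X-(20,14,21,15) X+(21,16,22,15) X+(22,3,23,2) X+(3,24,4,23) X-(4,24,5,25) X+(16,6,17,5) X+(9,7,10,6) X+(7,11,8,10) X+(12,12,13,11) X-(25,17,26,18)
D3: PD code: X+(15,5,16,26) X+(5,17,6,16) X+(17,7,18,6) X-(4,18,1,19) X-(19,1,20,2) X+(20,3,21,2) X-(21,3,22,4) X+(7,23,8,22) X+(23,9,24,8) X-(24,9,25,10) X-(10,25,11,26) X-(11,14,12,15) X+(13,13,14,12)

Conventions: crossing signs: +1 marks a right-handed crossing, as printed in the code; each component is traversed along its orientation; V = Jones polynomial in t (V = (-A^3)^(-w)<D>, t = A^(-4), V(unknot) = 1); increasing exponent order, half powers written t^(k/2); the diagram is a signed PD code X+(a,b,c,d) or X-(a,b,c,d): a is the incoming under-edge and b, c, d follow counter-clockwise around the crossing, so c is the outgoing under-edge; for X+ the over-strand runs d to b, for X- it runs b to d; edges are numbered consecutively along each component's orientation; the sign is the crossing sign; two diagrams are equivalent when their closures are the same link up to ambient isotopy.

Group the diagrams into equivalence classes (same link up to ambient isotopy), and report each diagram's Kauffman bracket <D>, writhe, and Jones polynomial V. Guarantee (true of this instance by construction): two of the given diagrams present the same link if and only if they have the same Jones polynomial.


equivalence classes: {D1, D3} | {D2}
D1 (bracket -A^-5 + A^-1 - A^3 + 2A^7 + A^15; 13 crossings at w = +3): V = -t^(-3/2) - 2t^(1/2) + t^(3/2) - t^(5/2) + t^(7/2)
V(D2) = -t^(1/2) - t^(5/2)  [13 crossings, <D> = A^5 + A^13, w = +5]
V(D3) = -t^(-3/2) - 2t^(1/2) + t^(3/2) - t^(5/2) + t^(7/2)  (w +1, c 13, <D> = -A^-11 + A^-7 - A^-3 + 2A + A^9)
observation: V(t) takes 2 values over 3 diagrams, fixing the grouping


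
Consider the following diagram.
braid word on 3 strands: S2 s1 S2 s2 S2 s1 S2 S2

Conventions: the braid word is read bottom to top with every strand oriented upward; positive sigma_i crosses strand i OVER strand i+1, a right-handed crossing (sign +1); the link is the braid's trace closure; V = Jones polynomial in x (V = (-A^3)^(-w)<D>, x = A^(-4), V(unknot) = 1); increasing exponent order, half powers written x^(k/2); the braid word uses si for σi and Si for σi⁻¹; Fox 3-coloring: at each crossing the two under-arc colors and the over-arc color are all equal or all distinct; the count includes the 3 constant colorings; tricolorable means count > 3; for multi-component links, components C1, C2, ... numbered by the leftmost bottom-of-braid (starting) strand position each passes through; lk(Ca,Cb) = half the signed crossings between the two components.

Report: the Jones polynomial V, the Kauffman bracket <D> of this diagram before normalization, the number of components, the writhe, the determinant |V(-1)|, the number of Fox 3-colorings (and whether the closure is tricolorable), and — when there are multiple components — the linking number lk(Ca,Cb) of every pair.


Jones polynomial: V(x) = x^-5 - 2x^-4 + 2x^-3 - 2x^-2 + 2x^-1 - 1 + x
<D> = A^-10 - A^-6 + 2A^-2 - 2A^2 + 2A^6 - 2A^10 + A^14; writhe -2
components 1, writhe -2 (8 crossings)
3-colorings: 3 of 3^8, det 11 — not tricolorable
note: w = -2 shifts under R1 moves; the (-A^3)^(2) factor cancels that in V


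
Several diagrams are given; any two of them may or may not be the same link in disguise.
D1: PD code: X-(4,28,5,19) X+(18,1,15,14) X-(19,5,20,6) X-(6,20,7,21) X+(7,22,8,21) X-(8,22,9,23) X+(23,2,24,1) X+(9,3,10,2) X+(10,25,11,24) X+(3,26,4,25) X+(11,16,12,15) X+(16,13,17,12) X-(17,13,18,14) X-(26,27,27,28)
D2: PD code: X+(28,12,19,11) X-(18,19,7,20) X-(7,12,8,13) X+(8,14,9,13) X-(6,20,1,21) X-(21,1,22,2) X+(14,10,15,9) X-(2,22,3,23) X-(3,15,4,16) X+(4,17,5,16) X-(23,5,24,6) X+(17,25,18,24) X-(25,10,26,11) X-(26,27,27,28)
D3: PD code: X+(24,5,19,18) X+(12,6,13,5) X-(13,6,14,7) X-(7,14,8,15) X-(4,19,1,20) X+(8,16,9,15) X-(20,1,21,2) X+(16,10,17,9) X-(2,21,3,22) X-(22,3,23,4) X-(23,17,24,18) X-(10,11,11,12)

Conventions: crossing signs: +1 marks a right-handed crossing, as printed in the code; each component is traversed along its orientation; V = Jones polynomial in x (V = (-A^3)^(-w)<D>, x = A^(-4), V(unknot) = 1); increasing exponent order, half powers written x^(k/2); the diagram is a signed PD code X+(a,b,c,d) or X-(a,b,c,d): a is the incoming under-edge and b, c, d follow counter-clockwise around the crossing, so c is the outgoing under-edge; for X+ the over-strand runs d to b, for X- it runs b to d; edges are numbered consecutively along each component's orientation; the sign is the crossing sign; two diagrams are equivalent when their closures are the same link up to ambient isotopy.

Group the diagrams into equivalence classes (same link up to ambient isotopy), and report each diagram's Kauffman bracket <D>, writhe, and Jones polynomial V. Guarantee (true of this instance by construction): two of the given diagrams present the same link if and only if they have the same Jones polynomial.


classes: {D1} | {D2, D3}
V(D1) = 1 + x + x^2 + x^3  [14 crossings, <D> = A^-6 + A^-2 + A^2 + A^6, w = +2]
D2 (bracket A^-8 + A^-4 + 1 + A^12; 14 crossings at w = -4): V = x^-6 + x^-3 + x^-2 + x^-1
V(D3) = x^-6 + x^-3 + x^-2 + x^-1  [12 crossings, <D> = A^-8 + A^-4 + 1 + A^12, w = -4]
note: 2 values of V(x) split the 3 diagrams


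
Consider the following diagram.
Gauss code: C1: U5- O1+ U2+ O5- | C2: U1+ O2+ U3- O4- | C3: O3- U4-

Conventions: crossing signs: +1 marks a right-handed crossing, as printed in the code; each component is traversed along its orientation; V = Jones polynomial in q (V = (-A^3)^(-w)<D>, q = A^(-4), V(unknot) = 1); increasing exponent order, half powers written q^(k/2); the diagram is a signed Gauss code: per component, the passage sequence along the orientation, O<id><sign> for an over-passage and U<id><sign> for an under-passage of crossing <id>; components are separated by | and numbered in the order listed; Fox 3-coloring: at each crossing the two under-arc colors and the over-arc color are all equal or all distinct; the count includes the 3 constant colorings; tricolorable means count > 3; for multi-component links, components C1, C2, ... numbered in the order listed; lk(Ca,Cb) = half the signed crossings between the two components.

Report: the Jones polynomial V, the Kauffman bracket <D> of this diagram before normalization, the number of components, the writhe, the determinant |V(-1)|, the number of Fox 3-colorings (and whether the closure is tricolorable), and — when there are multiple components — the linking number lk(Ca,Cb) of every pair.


Jones polynomial: V(q) = q^-2 + 2 + q^2
<D> = -A^-11 - 2A^-3 - A^5; writhe -1
components 3, writhe -1 (5 crossings)
linking number lk(C1,C2) = +1
lk(C1,C3): 0
lk(C2,C3) = -1
3-colorings: 3 of 3^5, det 4 — not tricolorable
note: V is palindromic (span 4, det 4): q -> 1/q fixes it; necessary, not sufficient, for amphichirality


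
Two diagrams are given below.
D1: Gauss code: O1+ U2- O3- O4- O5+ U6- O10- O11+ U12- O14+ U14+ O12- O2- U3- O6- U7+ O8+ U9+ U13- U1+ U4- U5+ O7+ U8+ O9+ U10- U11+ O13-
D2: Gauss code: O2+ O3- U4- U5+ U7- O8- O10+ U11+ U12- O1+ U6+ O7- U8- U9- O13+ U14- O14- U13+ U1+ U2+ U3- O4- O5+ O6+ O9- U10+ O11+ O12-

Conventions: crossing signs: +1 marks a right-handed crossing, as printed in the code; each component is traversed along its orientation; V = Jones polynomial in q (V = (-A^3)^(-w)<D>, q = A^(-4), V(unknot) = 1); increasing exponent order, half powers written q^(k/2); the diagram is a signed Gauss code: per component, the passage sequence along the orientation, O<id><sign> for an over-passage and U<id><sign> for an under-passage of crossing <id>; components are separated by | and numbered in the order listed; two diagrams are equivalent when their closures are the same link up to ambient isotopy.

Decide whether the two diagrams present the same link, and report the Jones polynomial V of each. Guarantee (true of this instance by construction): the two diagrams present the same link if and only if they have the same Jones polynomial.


equivalent: no
V(D1) = -q^-3 + q^-2 - q^-1 + 3 - q + q^2 - q^3  (w 0, c 14, <D> = -A^-12 + A^-8 - A^-4 + 3 - A^4 + A^8 - A^12)
D2 (bracket A^-8 - A^-4 + 1 - A^4 + A^8; 14 crossings at w = 0): V = q^-2 - q^-1 + 1 - q + q^2
why: comparing 2 Jones polynomials yields 2 groups


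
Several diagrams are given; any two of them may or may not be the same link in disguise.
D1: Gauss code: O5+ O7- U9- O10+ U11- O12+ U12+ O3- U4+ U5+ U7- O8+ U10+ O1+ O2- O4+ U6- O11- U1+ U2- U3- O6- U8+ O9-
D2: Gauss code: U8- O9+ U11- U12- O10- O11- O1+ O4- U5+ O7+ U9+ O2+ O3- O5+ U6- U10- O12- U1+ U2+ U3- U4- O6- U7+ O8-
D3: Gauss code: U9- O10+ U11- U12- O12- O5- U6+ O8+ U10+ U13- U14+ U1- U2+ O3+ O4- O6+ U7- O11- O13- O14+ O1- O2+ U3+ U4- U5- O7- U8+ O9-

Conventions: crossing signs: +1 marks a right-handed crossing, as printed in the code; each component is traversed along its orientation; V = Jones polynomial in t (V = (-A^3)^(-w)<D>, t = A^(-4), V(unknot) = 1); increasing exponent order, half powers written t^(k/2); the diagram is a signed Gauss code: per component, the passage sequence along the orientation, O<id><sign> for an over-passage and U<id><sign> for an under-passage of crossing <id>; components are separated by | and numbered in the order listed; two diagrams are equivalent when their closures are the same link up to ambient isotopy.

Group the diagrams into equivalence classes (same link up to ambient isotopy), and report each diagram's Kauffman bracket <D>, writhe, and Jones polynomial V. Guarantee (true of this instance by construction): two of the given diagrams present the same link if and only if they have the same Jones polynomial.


grouping into links: {D1, D2, D3}
V(D1) = -t^-3 + 2t^-2 - 2t^-1 + 3 - 2t + 2t^2 - t^3  (w 0, c 12, <D> = -A^-12 + 2A^-8 - 2A^-4 + 3 - 2A^4 + 2A^8 - A^12)
D2 (bracket -A^-18 + 2A^-14 - 2A^-10 + 3A^-6 - 2A^-2 + 2A^2 - A^6; 12 crossings at w = -2): V = -t^-3 + 2t^-2 - 2t^-1 + 3 - 2t + 2t^2 - t^3
V(D3) = -t^-3 + 2t^-2 - 2t^-1 + 3 - 2t + 2t^2 - t^3  [14 crossings, <D> = -A^-18 + 2A^-14 - 2A^-10 + 3A^-6 - 2A^-2 + 2A^2 - A^6, w = -2]
why: all 3 diagrams share one V(t), hence one class


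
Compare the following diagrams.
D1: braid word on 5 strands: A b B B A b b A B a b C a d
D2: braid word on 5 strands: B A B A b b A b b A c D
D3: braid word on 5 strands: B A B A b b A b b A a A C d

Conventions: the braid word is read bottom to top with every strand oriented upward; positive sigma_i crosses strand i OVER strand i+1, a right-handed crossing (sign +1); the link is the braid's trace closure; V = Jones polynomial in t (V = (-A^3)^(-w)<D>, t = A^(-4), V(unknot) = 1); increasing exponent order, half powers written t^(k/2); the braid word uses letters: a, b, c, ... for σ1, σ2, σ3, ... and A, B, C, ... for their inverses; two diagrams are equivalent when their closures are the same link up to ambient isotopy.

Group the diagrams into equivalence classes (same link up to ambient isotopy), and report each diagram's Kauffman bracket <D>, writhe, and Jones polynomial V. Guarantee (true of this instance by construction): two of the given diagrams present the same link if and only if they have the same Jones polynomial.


classes: {D1} | {D2, D3}
V(D1) = 1  [14 crossings, <D> = 1, w = 0]
D2 (bracket -A^-10 + 2A^-6 - A^-2 + 2A^2 - A^6 + A^10 - A^14; 12 crossings at w = -2): V = -t^-5 + t^-4 - t^-3 + 2t^-2 - t^-1 + 2 - t
V(D3) = -t^-5 + t^-4 - t^-3 + 2t^-2 - t^-1 + 2 - t  [14 crossings, <D> = -A^-10 + 2A^-6 - A^-2 + 2A^2 - A^6 + A^10 - A^14, w = -2]
note: 2 classes among 3 diagrams; unequal V(t) rules out equality


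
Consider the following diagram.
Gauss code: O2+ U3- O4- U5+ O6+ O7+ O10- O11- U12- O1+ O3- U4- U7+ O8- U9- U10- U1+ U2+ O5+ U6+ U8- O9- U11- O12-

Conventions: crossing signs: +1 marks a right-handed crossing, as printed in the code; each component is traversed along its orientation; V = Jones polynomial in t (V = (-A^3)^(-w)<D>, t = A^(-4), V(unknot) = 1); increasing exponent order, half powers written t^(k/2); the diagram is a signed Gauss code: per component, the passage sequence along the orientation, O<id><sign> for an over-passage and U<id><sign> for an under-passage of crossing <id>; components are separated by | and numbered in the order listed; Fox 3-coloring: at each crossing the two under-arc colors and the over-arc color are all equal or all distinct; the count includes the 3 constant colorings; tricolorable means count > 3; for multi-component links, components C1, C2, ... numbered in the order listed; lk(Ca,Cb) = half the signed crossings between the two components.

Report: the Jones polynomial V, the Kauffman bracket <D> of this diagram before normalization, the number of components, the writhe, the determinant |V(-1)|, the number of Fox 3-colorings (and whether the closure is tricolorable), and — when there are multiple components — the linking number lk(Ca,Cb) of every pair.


Jones polynomial: V(t) = t^-5 - 2t^-4 + 2t^-3 - 2t^-2 + 2t^-1 - 1 + t
<D> = A^-10 - A^-6 + 2A^-2 - 2A^2 + 2A^6 - 2A^10 + A^14; writhe -2
components 1, writhe -2 (12 crossings)
3-colorings: 3 of 3^12, det 11 — not tricolorable
note: w = -2 (over 12 crossings) is diagram-only; (-A^3)^(2) removes it from V


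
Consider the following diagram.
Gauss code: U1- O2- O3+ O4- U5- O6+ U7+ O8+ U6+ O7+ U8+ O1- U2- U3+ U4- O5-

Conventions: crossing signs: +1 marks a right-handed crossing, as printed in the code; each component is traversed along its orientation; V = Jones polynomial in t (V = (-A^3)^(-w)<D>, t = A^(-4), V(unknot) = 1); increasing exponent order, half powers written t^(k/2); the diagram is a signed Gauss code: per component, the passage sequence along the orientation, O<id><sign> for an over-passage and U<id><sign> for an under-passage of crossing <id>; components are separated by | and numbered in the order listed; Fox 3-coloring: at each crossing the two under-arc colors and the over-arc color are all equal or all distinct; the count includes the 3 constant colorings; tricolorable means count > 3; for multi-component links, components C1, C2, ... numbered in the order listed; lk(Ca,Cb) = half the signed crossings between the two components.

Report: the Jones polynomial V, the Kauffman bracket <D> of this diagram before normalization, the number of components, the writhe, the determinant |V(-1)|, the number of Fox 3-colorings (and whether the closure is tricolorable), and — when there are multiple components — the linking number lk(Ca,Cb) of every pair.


Jones polynomial: V(t) = -t^-3 + t^-2 - t^-1 + 3 - t + t^2 - t^3
<D> = -A^-12 + A^-8 - A^-4 + 3 - A^4 + A^8 - A^12; writhe 0
components 1, writhe 0 (8 crossings)
3-colorings: 27 of 3^8, det 9 — tricolorable
note: w = 0 shifts under R1 moves; the (-A^3)^(0) factor cancels that in V


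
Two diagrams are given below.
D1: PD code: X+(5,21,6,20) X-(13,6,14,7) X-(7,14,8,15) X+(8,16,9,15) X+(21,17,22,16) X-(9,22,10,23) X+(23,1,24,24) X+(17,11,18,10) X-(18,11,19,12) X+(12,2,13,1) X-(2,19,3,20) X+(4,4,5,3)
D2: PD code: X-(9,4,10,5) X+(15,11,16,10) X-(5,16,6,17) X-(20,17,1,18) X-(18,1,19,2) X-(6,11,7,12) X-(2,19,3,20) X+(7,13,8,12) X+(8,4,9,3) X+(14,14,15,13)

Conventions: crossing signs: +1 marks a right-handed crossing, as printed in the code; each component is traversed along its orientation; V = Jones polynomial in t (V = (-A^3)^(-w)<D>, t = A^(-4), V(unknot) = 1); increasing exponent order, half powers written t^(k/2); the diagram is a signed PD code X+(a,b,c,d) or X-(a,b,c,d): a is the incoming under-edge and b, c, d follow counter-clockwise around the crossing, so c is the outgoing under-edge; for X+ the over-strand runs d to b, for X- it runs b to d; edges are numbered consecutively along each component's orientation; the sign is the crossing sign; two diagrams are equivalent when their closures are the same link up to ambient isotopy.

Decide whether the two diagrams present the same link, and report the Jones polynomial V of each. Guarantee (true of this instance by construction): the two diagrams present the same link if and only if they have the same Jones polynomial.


same link: no
V(D1) = 1  [12 crossings, <D> = A^6, w = +2]
V(D2) = -t^-4 + t^-3 + t^-1  [10 crossings, <D> = A^-2 + A^6 - A^10, w = -2]
insight: 2 classes among 2 diagrams; unequal V(t) rules out equality


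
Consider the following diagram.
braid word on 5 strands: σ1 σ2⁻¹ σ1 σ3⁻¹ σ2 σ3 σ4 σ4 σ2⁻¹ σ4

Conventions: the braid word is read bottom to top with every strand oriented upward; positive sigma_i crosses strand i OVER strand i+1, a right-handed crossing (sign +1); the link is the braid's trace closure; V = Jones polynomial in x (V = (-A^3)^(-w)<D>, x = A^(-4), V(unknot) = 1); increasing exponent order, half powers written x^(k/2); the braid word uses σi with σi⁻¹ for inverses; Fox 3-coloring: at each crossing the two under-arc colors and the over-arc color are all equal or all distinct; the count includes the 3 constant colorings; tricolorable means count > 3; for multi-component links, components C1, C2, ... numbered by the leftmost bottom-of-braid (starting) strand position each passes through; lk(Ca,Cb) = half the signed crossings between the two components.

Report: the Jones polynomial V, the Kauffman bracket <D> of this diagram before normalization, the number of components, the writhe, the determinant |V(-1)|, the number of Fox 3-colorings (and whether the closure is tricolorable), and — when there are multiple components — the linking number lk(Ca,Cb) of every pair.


V = x^-1 - 1 + 2x - 3x^2 + 3x^3 - 2x^4 + 2x^5 - x^6
<D> = -A^-12 + 2A^-8 - 2A^-4 + 3 - 3A^4 + 2A^8 - A^12 + A^16 (w = +4)
1 component over 10 crossings, w = +4
9 Fox colorings among 3^10, |V(-1)| = 15: tricolorable
why: w = +4 shifts under R1 moves; the (-A^3)^(-4) factor cancels that in V


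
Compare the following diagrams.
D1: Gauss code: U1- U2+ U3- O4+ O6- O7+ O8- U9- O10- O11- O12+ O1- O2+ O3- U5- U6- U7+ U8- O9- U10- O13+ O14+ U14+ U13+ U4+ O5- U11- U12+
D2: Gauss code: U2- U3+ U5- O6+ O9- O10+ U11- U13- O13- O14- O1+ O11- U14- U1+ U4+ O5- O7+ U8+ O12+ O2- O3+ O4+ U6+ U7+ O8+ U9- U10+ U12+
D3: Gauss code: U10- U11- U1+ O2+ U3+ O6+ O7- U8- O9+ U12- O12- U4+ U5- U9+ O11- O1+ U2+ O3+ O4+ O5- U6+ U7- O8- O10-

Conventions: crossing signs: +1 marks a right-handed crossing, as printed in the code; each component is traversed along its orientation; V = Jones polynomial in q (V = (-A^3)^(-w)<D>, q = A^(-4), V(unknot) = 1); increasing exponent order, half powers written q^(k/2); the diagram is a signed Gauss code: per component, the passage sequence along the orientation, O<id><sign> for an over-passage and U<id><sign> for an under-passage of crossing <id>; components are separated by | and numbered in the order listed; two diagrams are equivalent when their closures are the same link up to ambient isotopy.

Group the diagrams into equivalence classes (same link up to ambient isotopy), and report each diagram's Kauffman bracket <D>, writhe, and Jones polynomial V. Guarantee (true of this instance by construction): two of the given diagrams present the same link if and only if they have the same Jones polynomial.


equivalence classes: {D1} | {D2} | {D3}
D1 (bracket A^-2 - A^2 + 2A^6 - A^10 + A^14 - A^18; 14 crossings at w = -2): V = -q^-6 + q^-5 - q^-4 + 2q^-3 - q^-2 + q^-1
V(D2) = q - q^2 + 2q^3 - q^4 + q^5 - q^6  [14 crossings, <D> = -A^-18 + A^-14 - A^-10 + 2A^-6 - A^-2 + A^2, w = +2]
D3 (bracket 1; 12 crossings at w = 0): V = 1
key observation: V(q) takes 3 values over 3 diagrams, fixing the grouping


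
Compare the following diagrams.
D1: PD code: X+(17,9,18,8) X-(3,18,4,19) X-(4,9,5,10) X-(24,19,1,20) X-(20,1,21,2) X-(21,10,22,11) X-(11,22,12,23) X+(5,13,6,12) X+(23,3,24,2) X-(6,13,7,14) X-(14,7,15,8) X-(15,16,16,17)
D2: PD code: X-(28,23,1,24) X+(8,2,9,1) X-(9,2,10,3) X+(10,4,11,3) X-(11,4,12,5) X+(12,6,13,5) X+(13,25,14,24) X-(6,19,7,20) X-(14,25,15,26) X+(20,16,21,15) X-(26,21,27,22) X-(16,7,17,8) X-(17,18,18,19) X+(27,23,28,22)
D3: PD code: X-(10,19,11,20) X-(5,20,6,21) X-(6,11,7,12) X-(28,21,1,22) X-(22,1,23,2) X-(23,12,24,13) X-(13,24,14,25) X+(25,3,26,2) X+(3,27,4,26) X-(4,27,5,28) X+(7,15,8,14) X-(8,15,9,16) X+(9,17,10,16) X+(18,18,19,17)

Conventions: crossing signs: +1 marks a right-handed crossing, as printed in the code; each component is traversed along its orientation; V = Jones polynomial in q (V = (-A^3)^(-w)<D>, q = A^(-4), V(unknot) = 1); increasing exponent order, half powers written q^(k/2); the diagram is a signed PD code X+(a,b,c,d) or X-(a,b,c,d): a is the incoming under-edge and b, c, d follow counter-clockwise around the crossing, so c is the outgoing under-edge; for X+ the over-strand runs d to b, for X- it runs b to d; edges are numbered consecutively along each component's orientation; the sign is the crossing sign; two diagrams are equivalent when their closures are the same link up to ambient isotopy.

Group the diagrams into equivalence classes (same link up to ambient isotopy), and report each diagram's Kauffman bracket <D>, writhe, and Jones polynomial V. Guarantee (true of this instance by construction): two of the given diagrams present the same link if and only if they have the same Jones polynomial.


equivalence classes: {D1, D3} | {D2}
D1 (bracket A^-14 - A^-10 + 2A^-6 - A^-2 + A^2 - A^6; 12 crossings at w = -6): V = -q^-6 + q^-5 - q^-4 + 2q^-3 - q^-2 + q^-1
V(D2) = q^-2 - q^-1 + 1 - q + q^2  (w -2, c 14, <D> = A^-14 - A^-10 + A^-6 - A^-2 + A^2)
D3 (bracket A^-8 - A^-4 + 2 - A^4 + A^8 - A^12; 14 crossings at w = -4): V = -q^-6 + q^-5 - q^-4 + 2q^-3 - q^-2 + q^-1
key observation: V(q) takes 2 values over 3 diagrams, fixing the grouping
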